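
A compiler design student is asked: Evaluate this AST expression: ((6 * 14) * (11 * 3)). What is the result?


Expression: ((6 * 14) * (11 * 3))
Evaluating step by step:
  6 * 14 = 84
  11 * 3 = 33
  84 * 33 = 2772
Result: 2772

2772


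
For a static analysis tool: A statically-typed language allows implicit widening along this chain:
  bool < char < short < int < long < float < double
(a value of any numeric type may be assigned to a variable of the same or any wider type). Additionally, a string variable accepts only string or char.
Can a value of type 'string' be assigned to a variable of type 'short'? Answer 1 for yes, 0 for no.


Target variable type: short
Source value type: string
Rule: string cannot widen to any numeric type
Result: 0

0


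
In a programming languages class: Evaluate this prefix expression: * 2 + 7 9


Parsing prefix expression: * 2 + 7 9
Step 1: Innermost operation '+ 7 9'
  7 + 9 = 16
Step 2: Outer operation '* 2 [16]'
  2 * 16 = 32

32


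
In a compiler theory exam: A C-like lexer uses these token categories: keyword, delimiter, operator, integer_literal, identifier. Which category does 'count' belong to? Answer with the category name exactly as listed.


Token: 'count'
Checking categories:
  identifier: YES
  integer_literal: no
  operator: no
  keyword: no
  delimiter: no
Category: identifier

identifier


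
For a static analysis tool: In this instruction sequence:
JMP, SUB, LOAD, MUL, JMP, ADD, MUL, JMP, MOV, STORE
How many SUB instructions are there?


Scanning instruction sequence for SUB:
  Position 1: JMP
  Position 2: SUB <- MATCH
  Position 3: LOAD
  Position 4: MUL
  Position 5: JMP
  Position 6: ADD
  Position 7: MUL
  Position 8: JMP
  Position 9: MOV
  Position 10: STORE
Matches at positions: [2]
Total SUB count: 1

1


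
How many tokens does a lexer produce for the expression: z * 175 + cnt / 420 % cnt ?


Scanning 'z * 175 + cnt / 420 % cnt'
Token 1: 'z' -> identifier
Token 2: '*' -> operator
Token 3: '175' -> integer_literal
Token 4: '+' -> operator
Token 5: 'cnt' -> identifier
Token 6: '/' -> operator
Token 7: '420' -> integer_literal
Token 8: '%' -> operator
Token 9: 'cnt' -> identifier
Total tokens: 9

9


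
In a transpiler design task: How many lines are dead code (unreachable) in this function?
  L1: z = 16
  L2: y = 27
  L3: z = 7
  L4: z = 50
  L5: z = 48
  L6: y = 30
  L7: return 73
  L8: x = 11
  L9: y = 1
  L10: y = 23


Analyzing control flow:
  L1: reachable (before return)
  L2: reachable (before return)
  L3: reachable (before return)
  L4: reachable (before return)
  L5: reachable (before return)
  L6: reachable (before return)
  L7: reachable (return statement)
  L8: DEAD (after return at L7)
  L9: DEAD (after return at L7)
  L10: DEAD (after return at L7)
Return at L7, total lines = 10
Dead lines: L8 through L10
Count: 3

3


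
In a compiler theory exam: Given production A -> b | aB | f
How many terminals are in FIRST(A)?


Production: A -> b | aB | f
Examining each alternative for leading terminals:
  A -> b : first terminal = 'b'
  A -> aB : first terminal = 'a'
  A -> f : first terminal = 'f'
FIRST(A) = {a, b, f}
Count: 3

3


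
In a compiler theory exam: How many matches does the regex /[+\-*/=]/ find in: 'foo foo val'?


Pattern: /[+\-*/=]/ (operators)
Input: 'foo foo val'
Scanning for matches:
Total matches: 0

0


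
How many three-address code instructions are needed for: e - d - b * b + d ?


Expression: e - d - b * b + d
Generating three-address code (respecting * over +/- precedence):
  Instruction 1: t1 = b * b
  Instruction 2: t2 = e - d
  Instruction 3: t3 = t2 - t1
  Instruction 4: t4 = t3 + d
Total instructions: 4

4


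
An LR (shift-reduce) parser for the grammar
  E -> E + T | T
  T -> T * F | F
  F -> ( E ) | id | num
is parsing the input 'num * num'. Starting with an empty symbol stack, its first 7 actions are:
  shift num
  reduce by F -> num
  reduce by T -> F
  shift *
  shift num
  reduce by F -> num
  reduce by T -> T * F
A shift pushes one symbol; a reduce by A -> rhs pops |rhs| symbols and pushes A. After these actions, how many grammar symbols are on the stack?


Tracking the symbol stack through each action:
  Action 1: shift 'num' : push -> stack = [num] (size 1)
  Action 2: reduce by F -> num : pop 1, push F -> stack = [F] (size 1)
  Action 3: reduce by T -> F : pop 1, push T -> stack = [T] (size 1)
  Action 4: shift '*' : push -> stack = [T, *] (size 2)
  Action 5: shift 'num' : push -> stack = [T, *, num] (size 3)
  Action 6: reduce by F -> num : pop 1, push F -> stack = [T, *, F] (size 3)
  Action 7: reduce by T -> T * F : pop 3, push T -> stack = [T] (size 1)
Final stack size: 1

1


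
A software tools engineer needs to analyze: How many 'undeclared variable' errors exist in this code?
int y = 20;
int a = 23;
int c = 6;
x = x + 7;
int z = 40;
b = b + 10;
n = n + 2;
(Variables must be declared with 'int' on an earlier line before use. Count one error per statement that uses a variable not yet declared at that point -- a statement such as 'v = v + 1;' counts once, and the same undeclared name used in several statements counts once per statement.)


Scanning code line by line:
  Line 1: declare 'y' -> declared = ['y']
  Line 2: declare 'a' -> declared = ['a', 'y']
  Line 3: declare 'c' -> declared = ['a', 'c', 'y']
  Line 4: use 'x' -> ERROR (undeclared)
  Line 5: declare 'z' -> declared = ['a', 'c', 'y', 'z']
  Line 6: use 'b' -> ERROR (undeclared)
  Line 7: use 'n' -> ERROR (undeclared)
Total undeclared variable errors: 3

3


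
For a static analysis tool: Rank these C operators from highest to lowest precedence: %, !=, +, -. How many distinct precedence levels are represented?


Looking up precedence for each operator:
  % -> precedence 6
  != -> precedence 3
  + -> precedence 5
  - -> precedence 5
Sorted highest to lowest: %, +, -, !=
Distinct precedence values: [6, 5, 3]
Number of distinct levels: 3

3


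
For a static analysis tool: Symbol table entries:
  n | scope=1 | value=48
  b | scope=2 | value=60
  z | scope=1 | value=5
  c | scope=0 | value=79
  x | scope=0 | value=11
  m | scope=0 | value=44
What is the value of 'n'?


Searching symbol table for 'n':
  n | scope=1 | value=48 <- MATCH
  b | scope=2 | value=60
  z | scope=1 | value=5
  c | scope=0 | value=79
  x | scope=0 | value=11
  m | scope=0 | value=44
Found 'n' at scope 1 with value 48

48


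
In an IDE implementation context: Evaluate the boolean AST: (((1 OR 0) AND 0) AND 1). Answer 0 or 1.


Step 1: Evaluate inner node
  1 OR 0 = 1
Step 2: Evaluate next node
  1 AND 0 = 0
Step 3: Evaluate root node
  0 AND 1 = 0

0


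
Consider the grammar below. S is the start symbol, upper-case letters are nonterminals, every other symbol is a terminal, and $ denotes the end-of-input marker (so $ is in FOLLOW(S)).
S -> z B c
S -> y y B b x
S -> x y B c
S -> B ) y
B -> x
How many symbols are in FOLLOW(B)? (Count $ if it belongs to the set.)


S is the start symbol and does not occur in any rule body, so FOLLOW(S) = {$}.
Examining every occurrence of B in a rule body:
  S -> z B c : B is followed by terminal 'c' -> add 'c'
  S -> y y B b x : B is followed by terminal 'b' -> add 'b'
  S -> x y B c : B is followed by terminal 'c' -> add 'c' (already in the set)
  S -> B ) y : B is followed by terminal ')' -> add ')'
  B -> x : B does not occur in the body -> contributes nothing
FOLLOW(B) = {), b, c}
Count: 3

3


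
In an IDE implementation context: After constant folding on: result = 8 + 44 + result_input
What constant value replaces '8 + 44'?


Identifying constant sub-expression:
  Original: result = 8 + 44 + result_input
  8 and 44 are both compile-time constants
  Evaluating: 8 + 44 = 52
  After folding: result = 52 + result_input

52


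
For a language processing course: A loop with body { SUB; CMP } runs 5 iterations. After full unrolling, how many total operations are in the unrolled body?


Loop body operations: SUB, CMP (2 ops per iteration)
Unrolling 5 iterations:
  Iteration 1: SUB, CMP (2 ops)
  Iteration 2: SUB, CMP (2 ops)
  Iteration 3: SUB, CMP (2 ops)
  Iteration 4: SUB, CMP (2 ops)
  Iteration 5: SUB, CMP (2 ops)
Total: 5 iterations * 2 ops/iter = 10 operations

10


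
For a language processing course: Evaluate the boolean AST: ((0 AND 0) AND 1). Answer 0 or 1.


Step 1: Evaluate inner node
  0 AND 0 = 0
Step 2: Evaluate root node
  0 AND 1 = 0

0


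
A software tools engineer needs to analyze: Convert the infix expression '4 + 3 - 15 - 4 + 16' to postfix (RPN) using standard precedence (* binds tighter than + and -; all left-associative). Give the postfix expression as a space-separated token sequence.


Applying the shunting-yard algorithm:
  Operand 4 -> output
  Push '+' onto operator stack -> op-stack: [+]
  Operand 3 -> output
  See '-' (prec 1); top '+' (prec 1) >= it -> pop '+' to output
  Push '-' onto operator stack -> op-stack: [-]
  Operand 15 -> output
  See '-' (prec 1); top '-' (prec 1) >= it -> pop '-' to output
  Push '-' onto operator stack -> op-stack: [-]
  Operand 4 -> output
  See '+' (prec 1); top '-' (prec 1) >= it -> pop '-' to output
  Push '+' onto operator stack -> op-stack: [+]
  Operand 16 -> output
  End of input: pop '+' to output
Postfix result: 4 3 + 15 - 4 - 16 +

4 3 + 15 - 4 - 16 +


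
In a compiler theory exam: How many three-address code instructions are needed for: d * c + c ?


Expression: d * c + c
Generating three-address code (respecting * over +/- precedence):
  Instruction 1: t1 = d * c
  Instruction 2: t2 = t1 + c
Total instructions: 2

2


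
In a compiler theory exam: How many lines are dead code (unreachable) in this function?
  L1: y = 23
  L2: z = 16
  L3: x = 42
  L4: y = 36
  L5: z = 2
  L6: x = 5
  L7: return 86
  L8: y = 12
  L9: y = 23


Analyzing control flow:
  L1: reachable (before return)
  L2: reachable (before return)
  L3: reachable (before return)
  L4: reachable (before return)
  L5: reachable (before return)
  L6: reachable (before return)
  L7: reachable (return statement)
  L8: DEAD (after return at L7)
  L9: DEAD (after return at L7)
Return at L7, total lines = 9
Dead lines: L8 through L9
Count: 2

2


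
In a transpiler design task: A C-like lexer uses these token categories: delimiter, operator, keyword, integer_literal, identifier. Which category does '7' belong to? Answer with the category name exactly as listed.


Token: '7'
Checking categories:
  identifier: no
  integer_literal: YES
  operator: no
  keyword: no
  delimiter: no
Category: integer_literal

integer_literal


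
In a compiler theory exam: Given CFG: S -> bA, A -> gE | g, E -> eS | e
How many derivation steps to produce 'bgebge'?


Grammar: S -> bA, A -> gE | g, E -> eS | e
Deriving 'bgebge':
Step 1: S -> bA => bA
Step 2: A -> gE => bgE
Step 3: E -> eS => bgeS
Step 4: S -> bA => bgebA
Step 5: A -> gE => bgebgE
Step 6: E -> e => bgebge
Total derivation steps: 6

6


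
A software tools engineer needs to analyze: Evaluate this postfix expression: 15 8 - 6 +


Processing tokens left to right:
Push 15, Push 8
Pop 15 and 8, compute 15 - 8 = 7, push 7
Push 6
Pop 7 and 6, compute 7 + 6 = 13, push 13
Stack result: 13

13


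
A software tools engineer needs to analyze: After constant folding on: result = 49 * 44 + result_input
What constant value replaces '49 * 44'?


Identifying constant sub-expression:
  Original: result = 49 * 44 + result_input
  49 and 44 are both compile-time constants
  Evaluating: 49 * 44 = 2156
  After folding: result = 2156 + result_input

2156


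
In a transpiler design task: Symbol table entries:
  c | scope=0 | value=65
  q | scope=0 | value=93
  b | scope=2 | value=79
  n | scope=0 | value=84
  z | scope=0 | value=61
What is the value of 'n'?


Searching symbol table for 'n':
  c | scope=0 | value=65
  q | scope=0 | value=93
  b | scope=2 | value=79
  n | scope=0 | value=84 <- MATCH
  z | scope=0 | value=61
Found 'n' at scope 0 with value 84

84


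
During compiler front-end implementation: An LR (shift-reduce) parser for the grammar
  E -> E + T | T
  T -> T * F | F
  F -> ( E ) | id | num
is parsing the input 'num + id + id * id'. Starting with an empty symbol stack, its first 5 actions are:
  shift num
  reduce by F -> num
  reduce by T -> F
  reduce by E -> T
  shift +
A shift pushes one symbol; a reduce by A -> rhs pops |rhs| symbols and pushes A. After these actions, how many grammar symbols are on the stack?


Tracking the symbol stack through each action:
  Action 1: shift 'num' : push -> stack = [num] (size 1)
  Action 2: reduce by F -> num : pop 1, push F -> stack = [F] (size 1)
  Action 3: reduce by T -> F : pop 1, push T -> stack = [T] (size 1)
  Action 4: reduce by E -> T : pop 1, push E -> stack = [E] (size 1)
  Action 5: shift '+' : push -> stack = [E, +] (size 2)
Final stack size: 2

2


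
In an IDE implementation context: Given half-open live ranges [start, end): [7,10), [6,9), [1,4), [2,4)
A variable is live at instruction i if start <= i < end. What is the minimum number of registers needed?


Live ranges:
  Var0: [7, 10)
  Var1: [6, 9)
  Var2: [1, 4)
  Var3: [2, 4)
Sweep-line events (position, delta, active):
  pos=1 start -> active=1
  pos=2 start -> active=2
  pos=4 end -> active=1
  pos=4 end -> active=0
  pos=6 start -> active=1
  pos=7 start -> active=2
  pos=9 end -> active=1
  pos=10 end -> active=0
Maximum simultaneous active: 2
Minimum registers needed: 2

2


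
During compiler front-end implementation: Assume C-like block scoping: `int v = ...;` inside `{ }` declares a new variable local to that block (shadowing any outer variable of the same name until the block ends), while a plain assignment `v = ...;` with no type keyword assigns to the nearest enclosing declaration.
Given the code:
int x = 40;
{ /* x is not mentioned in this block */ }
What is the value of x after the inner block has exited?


Analyzing scoping rules:
Outer scope: declares x = 40
Inner block: x is neither redeclared nor assigned -> unchanged
After the block -> 40
Result: 40

40


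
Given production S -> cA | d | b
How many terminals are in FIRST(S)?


Production: S -> cA | d | b
Examining each alternative for leading terminals:
  S -> cA : first terminal = 'c'
  S -> d : first terminal = 'd'
  S -> b : first terminal = 'b'
FIRST(S) = {b, c, d}
Count: 3

3


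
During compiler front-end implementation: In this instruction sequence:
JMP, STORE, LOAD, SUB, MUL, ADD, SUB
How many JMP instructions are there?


Scanning instruction sequence for JMP:
  Position 1: JMP <- MATCH
  Position 2: STORE
  Position 3: LOAD
  Position 4: SUB
  Position 5: MUL
  Position 6: ADD
  Position 7: SUB
Matches at positions: [1]
Total JMP count: 1

1


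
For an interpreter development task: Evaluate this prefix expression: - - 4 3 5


Parsing prefix expression: - - 4 3 5
Step 1: Innermost operation '- 4 3'
  4 - 3 = 1
Step 2: Outer operation '- [1] 5'
  1 - 5 = -4

-4


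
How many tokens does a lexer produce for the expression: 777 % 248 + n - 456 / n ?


Scanning '777 % 248 + n - 456 / n'
Token 1: '777' -> integer_literal
Token 2: '%' -> operator
Token 3: '248' -> integer_literal
Token 4: '+' -> operator
Token 5: 'n' -> identifier
Token 6: '-' -> operator
Token 7: '456' -> integer_literal
Token 8: '/' -> operator
Token 9: 'n' -> identifier
Total tokens: 9

9


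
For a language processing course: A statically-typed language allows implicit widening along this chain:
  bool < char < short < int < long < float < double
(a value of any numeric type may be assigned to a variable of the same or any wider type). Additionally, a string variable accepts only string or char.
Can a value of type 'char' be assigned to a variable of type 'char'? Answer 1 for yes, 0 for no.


Target variable type: char
Source value type: char
Numeric ranks: char=1, char=1
Widening allowed iff rank(source) <= rank(target): 1 <= 1? Yes
Result: 1

1


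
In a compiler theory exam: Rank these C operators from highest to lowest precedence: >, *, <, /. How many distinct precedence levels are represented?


Looking up precedence for each operator:
  > -> precedence 4
  * -> precedence 6
  < -> precedence 4
  / -> precedence 6
Sorted highest to lowest: *, /, >, <
Distinct precedence values: [6, 4]
Number of distinct levels: 2

2


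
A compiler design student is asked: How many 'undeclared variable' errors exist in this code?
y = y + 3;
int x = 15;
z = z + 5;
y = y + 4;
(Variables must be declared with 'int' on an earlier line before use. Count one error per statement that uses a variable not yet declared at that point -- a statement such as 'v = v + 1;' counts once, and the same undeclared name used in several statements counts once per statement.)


Scanning code line by line:
  Line 1: use 'y' -> ERROR (undeclared)
  Line 2: declare 'x' -> declared = ['x']
  Line 3: use 'z' -> ERROR (undeclared)
  Line 4: use 'y' -> ERROR (undeclared)
Total undeclared variable errors: 3

3


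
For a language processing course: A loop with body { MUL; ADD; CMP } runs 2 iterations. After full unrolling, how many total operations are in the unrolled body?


Loop body operations: MUL, ADD, CMP (3 ops per iteration)
Unrolling 2 iterations:
  Iteration 1: MUL, ADD, CMP (3 ops)
  Iteration 2: MUL, ADD, CMP (3 ops)
Total: 2 iterations * 3 ops/iter = 6 operations

6


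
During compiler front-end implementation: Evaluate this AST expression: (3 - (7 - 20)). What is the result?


Expression: (3 - (7 - 20))
Evaluating step by step:
  7 - 20 = -13
  3 - -13 = 16
Result: 16

16


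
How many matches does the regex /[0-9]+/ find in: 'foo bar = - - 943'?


Pattern: /[0-9]+/ (int literals)
Input: 'foo bar = - - 943'
Scanning for matches:
  Match 1: '943'
Total matches: 1

1


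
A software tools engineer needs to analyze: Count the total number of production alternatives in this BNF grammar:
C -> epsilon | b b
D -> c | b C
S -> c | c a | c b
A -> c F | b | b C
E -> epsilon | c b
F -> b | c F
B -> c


Counting alternatives per rule:
  C: 2 alternative(s)
  D: 2 alternative(s)
  S: 3 alternative(s)
  A: 3 alternative(s)
  E: 2 alternative(s)
  F: 2 alternative(s)
  B: 1 alternative(s)
Sum: 2 + 2 + 3 + 3 + 2 + 2 + 1 = 15

15


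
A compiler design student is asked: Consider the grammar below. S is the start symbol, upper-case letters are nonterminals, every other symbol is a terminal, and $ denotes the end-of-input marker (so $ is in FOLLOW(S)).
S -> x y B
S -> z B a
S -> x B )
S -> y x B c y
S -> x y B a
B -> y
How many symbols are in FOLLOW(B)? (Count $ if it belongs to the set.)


S is the start symbol and does not occur in any rule body, so FOLLOW(S) = {$}.
Examining every occurrence of B in a rule body:
  S -> x y B : B is at the right end -> add FOLLOW(S) = {$}
  S -> z B a : B is followed by terminal 'a' -> add 'a'
  S -> x B ) : B is followed by terminal ')' -> add ')'
  S -> y x B c y : B is followed by terminal 'c' -> add 'c'
  S -> x y B a : B is followed by terminal 'a' -> add 'a' (already in the set)
  B -> y : B does not occur in the body -> contributes nothing
FOLLOW(B) = {), a, c, $}
Count: 4

4


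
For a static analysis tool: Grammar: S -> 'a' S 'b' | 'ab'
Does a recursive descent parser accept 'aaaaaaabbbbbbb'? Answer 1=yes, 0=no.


Grammar accepts strings of the form a^n b^n (n >= 1)
Word: 'aaaaaaabbbbbbb'
Counting: 7 a's and 7 b's
Check: 7 == 7? Yes
Derivation (S -> aSb applied 6 time(s), then S -> ab): S => aSb => aaSbb => aaaSbbb => aaaaSbbbb => aaaaaSbbbbb => aaaaaaSbbbbbb => aaaaaaabbbbbbb
Accepted

1


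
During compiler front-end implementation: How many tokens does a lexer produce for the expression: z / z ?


Scanning 'z / z'
Token 1: 'z' -> identifier
Token 2: '/' -> operator
Token 3: 'z' -> identifier
Total tokens: 3

3


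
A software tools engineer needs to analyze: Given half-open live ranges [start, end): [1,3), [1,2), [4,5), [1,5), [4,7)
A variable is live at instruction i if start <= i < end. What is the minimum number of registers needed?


Live ranges:
  Var0: [1, 3)
  Var1: [1, 2)
  Var2: [4, 5)
  Var3: [1, 5)
  Var4: [4, 7)
Sweep-line events (position, delta, active):
  pos=1 start -> active=1
  pos=1 start -> active=2
  pos=1 start -> active=3
  pos=2 end -> active=2
  pos=3 end -> active=1
  pos=4 start -> active=2
  pos=4 start -> active=3
  pos=5 end -> active=2
  pos=5 end -> active=1
  pos=7 end -> active=0
Maximum simultaneous active: 3
Minimum registers needed: 3

3


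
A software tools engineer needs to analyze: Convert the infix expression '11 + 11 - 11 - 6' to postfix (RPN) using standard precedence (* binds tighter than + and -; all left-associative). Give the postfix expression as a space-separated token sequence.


Applying the shunting-yard algorithm:
  Operand 11 -> output
  Push '+' onto operator stack -> op-stack: [+]
  Operand 11 -> output
  See '-' (prec 1); top '+' (prec 1) >= it -> pop '+' to output
  Push '-' onto operator stack -> op-stack: [-]
  Operand 11 -> output
  See '-' (prec 1); top '-' (prec 1) >= it -> pop '-' to output
  Push '-' onto operator stack -> op-stack: [-]
  Operand 6 -> output
  End of input: pop '-' to output
Postfix result: 11 11 + 11 - 6 -

11 11 + 11 - 6 -


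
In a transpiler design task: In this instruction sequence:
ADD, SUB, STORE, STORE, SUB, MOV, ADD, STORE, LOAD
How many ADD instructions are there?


Scanning instruction sequence for ADD:
  Position 1: ADD <- MATCH
  Position 2: SUB
  Position 3: STORE
  Position 4: STORE
  Position 5: SUB
  Position 6: MOV
  Position 7: ADD <- MATCH
  Position 8: STORE
  Position 9: LOAD
Matches at positions: [1, 7]
Total ADD count: 2

2


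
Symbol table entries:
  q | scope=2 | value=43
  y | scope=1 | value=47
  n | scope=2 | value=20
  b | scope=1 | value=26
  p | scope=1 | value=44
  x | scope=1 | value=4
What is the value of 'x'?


Searching symbol table for 'x':
  q | scope=2 | value=43
  y | scope=1 | value=47
  n | scope=2 | value=20
  b | scope=1 | value=26
  p | scope=1 | value=44
  x | scope=1 | value=4 <- MATCH
Found 'x' at scope 1 with value 4

4


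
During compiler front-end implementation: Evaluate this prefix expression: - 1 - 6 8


Parsing prefix expression: - 1 - 6 8
Step 1: Innermost operation '- 6 8'
  6 - 8 = -2
Step 2: Outer operation '- 1 [-2]'
  1 - -2 = 3

3


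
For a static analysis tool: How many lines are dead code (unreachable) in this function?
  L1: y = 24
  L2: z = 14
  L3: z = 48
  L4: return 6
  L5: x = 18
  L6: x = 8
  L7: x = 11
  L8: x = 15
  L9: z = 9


Analyzing control flow:
  L1: reachable (before return)
  L2: reachable (before return)
  L3: reachable (before return)
  L4: reachable (return statement)
  L5: DEAD (after return at L4)
  L6: DEAD (after return at L4)
  L7: DEAD (after return at L4)
  L8: DEAD (after return at L4)
  L9: DEAD (after return at L4)
Return at L4, total lines = 9
Dead lines: L5 through L9
Count: 5

5


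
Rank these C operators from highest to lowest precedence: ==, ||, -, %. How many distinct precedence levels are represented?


Looking up precedence for each operator:
  == -> precedence 3
  || -> precedence 1
  - -> precedence 5
  % -> precedence 6
Sorted highest to lowest: %, -, ==, ||
Distinct precedence values: [6, 5, 3, 1]
Number of distinct levels: 4

4


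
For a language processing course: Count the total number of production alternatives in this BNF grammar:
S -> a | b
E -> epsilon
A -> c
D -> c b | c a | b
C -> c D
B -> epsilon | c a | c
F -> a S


Counting alternatives per rule:
  S: 2 alternative(s)
  E: 1 alternative(s)
  A: 1 alternative(s)
  D: 3 alternative(s)
  C: 1 alternative(s)
  B: 3 alternative(s)
  F: 1 alternative(s)
Sum: 2 + 1 + 1 + 3 + 1 + 3 + 1 = 12

12


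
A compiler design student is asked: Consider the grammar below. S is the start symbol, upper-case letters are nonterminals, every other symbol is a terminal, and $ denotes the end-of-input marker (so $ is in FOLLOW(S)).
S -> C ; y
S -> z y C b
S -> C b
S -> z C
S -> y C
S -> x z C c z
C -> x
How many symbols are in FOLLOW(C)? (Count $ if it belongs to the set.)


S is the start symbol and does not occur in any rule body, so FOLLOW(S) = {$}.
Examining every occurrence of C in a rule body:
  S -> C ; y : C is followed by terminal ';' -> add ';'
  S -> z y C b : C is followed by terminal 'b' -> add 'b'
  S -> C b : C is followed by terminal 'b' -> add 'b' (already in the set)
  S -> z C : C is at the right end -> add FOLLOW(S) = {$}
  S -> y C : C is at the right end -> add FOLLOW(S) = {$} (already in the set)
  S -> x z C c z : C is followed by terminal 'c' -> add 'c'
  C -> x : C does not occur in the body -> contributes nothing
FOLLOW(C) = {;, b, c, $}
Count: 4

4


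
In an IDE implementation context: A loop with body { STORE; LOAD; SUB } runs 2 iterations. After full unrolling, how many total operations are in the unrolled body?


Loop body operations: STORE, LOAD, SUB (3 ops per iteration)
Unrolling 2 iterations:
  Iteration 1: STORE, LOAD, SUB (3 ops)
  Iteration 2: STORE, LOAD, SUB (3 ops)
Total: 2 iterations * 3 ops/iter = 6 operations

6


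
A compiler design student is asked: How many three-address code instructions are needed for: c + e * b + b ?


Expression: c + e * b + b
Generating three-address code (respecting * over +/- precedence):
  Instruction 1: t1 = e * b
  Instruction 2: t2 = c + t1
  Instruction 3: t3 = t2 + b
Total instructions: 3

3


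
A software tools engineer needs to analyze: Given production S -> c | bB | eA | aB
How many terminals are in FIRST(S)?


Production: S -> c | bB | eA | aB
Examining each alternative for leading terminals:
  S -> c : first terminal = 'c'
  S -> bB : first terminal = 'b'
  S -> eA : first terminal = 'e'
  S -> aB : first terminal = 'a'
FIRST(S) = {a, b, c, e}
Count: 4

4


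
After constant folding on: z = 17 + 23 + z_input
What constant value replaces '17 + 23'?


Identifying constant sub-expression:
  Original: z = 17 + 23 + z_input
  17 and 23 are both compile-time constants
  Evaluating: 17 + 23 = 40
  After folding: z = 40 + z_input

40


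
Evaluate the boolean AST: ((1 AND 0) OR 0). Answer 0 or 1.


Step 1: Evaluate inner node
  1 AND 0 = 0
Step 2: Evaluate root node
  0 OR 0 = 0

0


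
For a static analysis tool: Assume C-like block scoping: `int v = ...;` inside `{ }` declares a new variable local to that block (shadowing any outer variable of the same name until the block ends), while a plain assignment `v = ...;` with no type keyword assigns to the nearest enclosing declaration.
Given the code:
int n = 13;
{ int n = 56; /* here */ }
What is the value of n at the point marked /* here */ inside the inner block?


Analyzing scoping rules:
Outer scope: declares n = 13
Inner block: 'int n = 56;' declares a NEW n that shadows the outer one
Inside the block the inner declaration is in scope -> 56
Result: 56

56


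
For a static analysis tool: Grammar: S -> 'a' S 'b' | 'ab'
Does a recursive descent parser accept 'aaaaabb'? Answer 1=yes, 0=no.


Grammar accepts strings of the form a^n b^n (n >= 1)
Word: 'aaaaabb'
Counting: 5 a's and 2 b's
Check: 5 == 2? No
Mismatch: a-count != b-count
Rejected

0


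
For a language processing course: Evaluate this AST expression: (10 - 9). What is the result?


Expression: (10 - 9)
Evaluating step by step:
  10 - 9 = 1
Result: 1

1


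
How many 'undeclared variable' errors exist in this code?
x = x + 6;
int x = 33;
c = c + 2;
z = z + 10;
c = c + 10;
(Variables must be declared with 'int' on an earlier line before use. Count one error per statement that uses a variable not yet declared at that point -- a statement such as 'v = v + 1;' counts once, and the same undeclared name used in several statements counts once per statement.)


Scanning code line by line:
  Line 1: use 'x' -> ERROR (undeclared)
  Line 2: declare 'x' -> declared = ['x']
  Line 3: use 'c' -> ERROR (undeclared)
  Line 4: use 'z' -> ERROR (undeclared)
  Line 5: use 'c' -> ERROR (undeclared)
Total undeclared variable errors: 4

4


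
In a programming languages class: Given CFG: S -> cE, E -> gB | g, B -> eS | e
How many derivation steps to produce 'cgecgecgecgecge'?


Grammar: S -> cE, E -> gB | g, B -> eS | e
Deriving 'cgecgecgecgecge':
Step 1: S -> cE => cE
Step 2: E -> gB => cgB
Step 3: B -> eS => cgeS
Step 4: S -> cE => cgecE
Step 5: E -> gB => cgecgB
Step 6: B -> eS => cgecgeS
Step 7: S -> cE => cgecgecE
Step 8: E -> gB => cgecgecgB
Step 9: B -> eS => cgecgecgeS
Step 10: S -> cE => cgecgecgecE
Step 11: E -> gB => cgecgecgecgB
Step 12: B -> eS => cgecgecgecgeS
Step 13: S -> cE => cgecgecgecgecE
Step 14: E -> gB => cgecgecgecgecgB
Step 15: B -> e => cgecgecgecgecge
Total derivation steps: 15

15


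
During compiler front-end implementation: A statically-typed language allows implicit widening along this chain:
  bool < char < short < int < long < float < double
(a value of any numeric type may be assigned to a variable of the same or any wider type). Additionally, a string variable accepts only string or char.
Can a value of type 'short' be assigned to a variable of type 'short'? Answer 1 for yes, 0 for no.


Target variable type: short
Source value type: short
Numeric ranks: short=2, short=2
Widening allowed iff rank(source) <= rank(target): 2 <= 2? Yes
Result: 1

1


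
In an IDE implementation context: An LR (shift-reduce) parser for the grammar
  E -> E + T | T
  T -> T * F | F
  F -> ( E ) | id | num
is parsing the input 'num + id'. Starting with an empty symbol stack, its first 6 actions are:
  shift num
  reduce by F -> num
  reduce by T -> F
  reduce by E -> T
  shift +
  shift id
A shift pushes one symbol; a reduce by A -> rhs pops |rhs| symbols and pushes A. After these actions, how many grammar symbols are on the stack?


Tracking the symbol stack through each action:
  Action 1: shift 'num' : push -> stack = [num] (size 1)
  Action 2: reduce by F -> num : pop 1, push F -> stack = [F] (size 1)
  Action 3: reduce by T -> F : pop 1, push T -> stack = [T] (size 1)
  Action 4: reduce by E -> T : pop 1, push E -> stack = [E] (size 1)
  Action 5: shift '+' : push -> stack = [E, +] (size 2)
  Action 6: shift 'id' : push -> stack = [E, +, id] (size 3)
Final stack size: 3

3


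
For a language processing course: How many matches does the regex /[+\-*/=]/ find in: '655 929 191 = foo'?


Pattern: /[+\-*/=]/ (operators)
Input: '655 929 191 = foo'
Scanning for matches:
  Match 1: '='
Total matches: 1

1


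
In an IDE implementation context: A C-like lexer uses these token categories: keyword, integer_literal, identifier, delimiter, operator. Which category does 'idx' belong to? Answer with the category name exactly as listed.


Token: 'idx'
Checking categories:
  identifier: YES
  integer_literal: no
  operator: no
  keyword: no
  delimiter: no
Category: identifier

identifier


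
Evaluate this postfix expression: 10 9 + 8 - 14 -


Processing tokens left to right:
Push 10, Push 9
Pop 10 and 9, compute 10 + 9 = 19, push 19
Push 8
Pop 19 and 8, compute 19 - 8 = 11, push 11
Push 14
Pop 11 and 14, compute 11 - 14 = -3, push -3
Stack result: -3

-3


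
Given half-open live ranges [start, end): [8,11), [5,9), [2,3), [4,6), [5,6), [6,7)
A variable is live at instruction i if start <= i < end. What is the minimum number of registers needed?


Live ranges:
  Var0: [8, 11)
  Var1: [5, 9)
  Var2: [2, 3)
  Var3: [4, 6)
  Var4: [5, 6)
  Var5: [6, 7)
Sweep-line events (position, delta, active):
  pos=2 start -> active=1
  pos=3 end -> active=0
  pos=4 start -> active=1
  pos=5 start -> active=2
  pos=5 start -> active=3
  pos=6 end -> active=2
  pos=6 end -> active=1
  pos=6 start -> active=2
  pos=7 end -> active=1
  pos=8 start -> active=2
  pos=9 end -> active=1
  pos=11 end -> active=0
Maximum simultaneous active: 3
Minimum registers needed: 3

3


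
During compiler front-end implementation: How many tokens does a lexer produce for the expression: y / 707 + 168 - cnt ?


Scanning 'y / 707 + 168 - cnt'
Token 1: 'y' -> identifier
Token 2: '/' -> operator
Token 3: '707' -> integer_literal
Token 4: '+' -> operator
Token 5: '168' -> integer_literal
Token 6: '-' -> operator
Token 7: 'cnt' -> identifier
Total tokens: 7

7


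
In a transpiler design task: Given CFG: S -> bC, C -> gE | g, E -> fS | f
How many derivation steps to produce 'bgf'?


Grammar: S -> bC, C -> gE | g, E -> fS | f
Deriving 'bgf':
Step 1: S -> bC => bC
Step 2: C -> gE => bgE
Step 3: E -> f => bgf
Total derivation steps: 3

3


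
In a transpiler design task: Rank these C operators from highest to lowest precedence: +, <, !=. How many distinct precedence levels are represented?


Looking up precedence for each operator:
  + -> precedence 5
  < -> precedence 4
  != -> precedence 3
Sorted highest to lowest: +, <, !=
Distinct precedence values: [5, 4, 3]
Number of distinct levels: 3

3


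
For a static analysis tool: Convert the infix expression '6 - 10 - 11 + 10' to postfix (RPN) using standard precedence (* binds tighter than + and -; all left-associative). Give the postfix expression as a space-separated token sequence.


Applying the shunting-yard algorithm:
  Operand 6 -> output
  Push '-' onto operator stack -> op-stack: [-]
  Operand 10 -> output
  See '-' (prec 1); top '-' (prec 1) >= it -> pop '-' to output
  Push '-' onto operator stack -> op-stack: [-]
  Operand 11 -> output
  See '+' (prec 1); top '-' (prec 1) >= it -> pop '-' to output
  Push '+' onto operator stack -> op-stack: [+]
  Operand 10 -> output
  End of input: pop '+' to output
Postfix result: 6 10 - 11 - 10 +

6 10 - 11 - 10 +


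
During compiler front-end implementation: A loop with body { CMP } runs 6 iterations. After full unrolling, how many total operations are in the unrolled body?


Loop body operations: CMP (1 op per iteration)
Unrolling 6 iterations:
  Iteration 1: CMP (1 ops)
  Iteration 2: CMP (1 ops)
  Iteration 3: CMP (1 ops)
  Iteration 4: CMP (1 ops)
  Iteration 5: CMP (1 ops)
  Iteration 6: CMP (1 ops)
Total: 6 iterations * 1 ops/iter = 6 operations

6


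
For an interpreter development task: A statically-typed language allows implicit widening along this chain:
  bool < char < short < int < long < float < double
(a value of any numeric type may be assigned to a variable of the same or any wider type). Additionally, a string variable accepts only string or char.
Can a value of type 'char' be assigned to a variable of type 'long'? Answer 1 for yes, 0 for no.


Target variable type: long
Source value type: char
Numeric ranks: char=1, long=4
Widening allowed iff rank(source) <= rank(target): 1 <= 4? Yes
Result: 1

1


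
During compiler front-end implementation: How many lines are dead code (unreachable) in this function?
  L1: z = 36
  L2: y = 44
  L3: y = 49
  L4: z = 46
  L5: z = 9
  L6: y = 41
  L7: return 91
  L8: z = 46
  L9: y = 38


Analyzing control flow:
  L1: reachable (before return)
  L2: reachable (before return)
  L3: reachable (before return)
  L4: reachable (before return)
  L5: reachable (before return)
  L6: reachable (before return)
  L7: reachable (return statement)
  L8: DEAD (after return at L7)
  L9: DEAD (after return at L7)
Return at L7, total lines = 9
Dead lines: L8 through L9
Count: 2

2


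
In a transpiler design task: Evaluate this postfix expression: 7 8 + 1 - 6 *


Processing tokens left to right:
Push 7, Push 8
Pop 7 and 8, compute 7 + 8 = 15, push 15
Push 1
Pop 15 and 1, compute 15 - 1 = 14, push 14
Push 6
Pop 14 and 6, compute 14 * 6 = 84, push 84
Stack result: 84

84


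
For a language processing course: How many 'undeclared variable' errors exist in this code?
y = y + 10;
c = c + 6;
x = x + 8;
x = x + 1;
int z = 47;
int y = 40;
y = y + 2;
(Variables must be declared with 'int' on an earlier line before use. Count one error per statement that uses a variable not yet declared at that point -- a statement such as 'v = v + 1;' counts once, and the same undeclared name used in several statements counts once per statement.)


Scanning code line by line:
  Line 1: use 'y' -> ERROR (undeclared)
  Line 2: use 'c' -> ERROR (undeclared)
  Line 3: use 'x' -> ERROR (undeclared)
  Line 4: use 'x' -> ERROR (undeclared)
  Line 5: declare 'z' -> declared = ['z']
  Line 6: declare 'y' -> declared = ['y', 'z']
  Line 7: use 'y' -> OK (declared)
Total undeclared variable errors: 4

4


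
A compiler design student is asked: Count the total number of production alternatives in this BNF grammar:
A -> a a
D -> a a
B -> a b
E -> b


Counting alternatives per rule:
  A: 1 alternative(s)
  D: 1 alternative(s)
  B: 1 alternative(s)
  E: 1 alternative(s)
Sum: 1 + 1 + 1 + 1 = 4

4


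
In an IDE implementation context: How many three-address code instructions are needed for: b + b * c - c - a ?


Expression: b + b * c - c - a
Generating three-address code (respecting * over +/- precedence):
  Instruction 1: t1 = b * c
  Instruction 2: t2 = b + t1
  Instruction 3: t3 = t2 - c
  Instruction 4: t4 = t3 - a
Total instructions: 4

4


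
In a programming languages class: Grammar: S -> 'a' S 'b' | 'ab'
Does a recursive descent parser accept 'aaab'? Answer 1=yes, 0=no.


Grammar accepts strings of the form a^n b^n (n >= 1)
Word: 'aaab'
Counting: 3 a's and 1 b's
Check: 3 == 1? No
Mismatch: a-count != b-count
Rejected

0


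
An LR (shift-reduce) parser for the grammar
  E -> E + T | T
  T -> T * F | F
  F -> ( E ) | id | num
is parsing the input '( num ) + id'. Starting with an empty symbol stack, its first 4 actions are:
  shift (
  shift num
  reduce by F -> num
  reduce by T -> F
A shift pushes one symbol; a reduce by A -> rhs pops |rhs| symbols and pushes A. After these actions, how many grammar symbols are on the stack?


Tracking the symbol stack through each action:
  Action 1: shift '(' : push -> stack = [(] (size 1)
  Action 2: shift 'num' : push -> stack = [(, num] (size 2)
  Action 3: reduce by F -> num : pop 1, push F -> stack = [(, F] (size 2)
  Action 4: reduce by T -> F : pop 1, push T -> stack = [(, T] (size 2)
Final stack size: 2

2


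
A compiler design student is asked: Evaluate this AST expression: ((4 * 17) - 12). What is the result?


Expression: ((4 * 17) - 12)
Evaluating step by step:
  4 * 17 = 68
  68 - 12 = 56
Result: 56

56


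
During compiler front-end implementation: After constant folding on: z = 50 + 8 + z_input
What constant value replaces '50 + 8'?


Identifying constant sub-expression:
  Original: z = 50 + 8 + z_input
  50 and 8 are both compile-time constants
  Evaluating: 50 + 8 = 58
  After folding: z = 58 + z_input

58


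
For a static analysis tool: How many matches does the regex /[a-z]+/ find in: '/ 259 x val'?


Pattern: /[a-z]+/ (identifiers)
Input: '/ 259 x val'
Scanning for matches:
  Match 1: 'x'
  Match 2: 'val'
Total matches: 2

2


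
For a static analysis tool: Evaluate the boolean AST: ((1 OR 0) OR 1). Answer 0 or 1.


Step 1: Evaluate inner node
  1 OR 0 = 1
Step 2: Evaluate root node
  1 OR 1 = 1

1


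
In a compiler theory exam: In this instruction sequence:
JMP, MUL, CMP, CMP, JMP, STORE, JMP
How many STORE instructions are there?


Scanning instruction sequence for STORE:
  Position 1: JMP
  Position 2: MUL
  Position 3: CMP
  Position 4: CMP
  Position 5: JMP
  Position 6: STORE <- MATCH
  Position 7: JMP
Matches at positions: [6]
Total STORE count: 1

1


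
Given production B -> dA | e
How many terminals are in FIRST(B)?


Production: B -> dA | e
Examining each alternative for leading terminals:
  B -> dA : first terminal = 'd'
  B -> e : first terminal = 'e'
FIRST(B) = {d, e}
Count: 2

2


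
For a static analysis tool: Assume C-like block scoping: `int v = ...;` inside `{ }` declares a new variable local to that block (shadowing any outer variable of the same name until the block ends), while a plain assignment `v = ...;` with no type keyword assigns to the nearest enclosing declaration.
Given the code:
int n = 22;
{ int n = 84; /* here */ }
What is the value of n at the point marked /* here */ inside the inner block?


Analyzing scoping rules:
Outer scope: declares n = 22
Inner block: 'int n = 84;' declares a NEW n that shadows the outer one
Inside the block the inner declaration is in scope -> 84
Result: 84

84
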